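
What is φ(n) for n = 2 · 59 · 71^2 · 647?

186215960

φ(384860186) = 384860186 · (1 − 1/2) · (1 − 1/59) · (1 − 1/71) · (1 − 1/647)
       = 384860186 · 2622760/5420566 = 186215960.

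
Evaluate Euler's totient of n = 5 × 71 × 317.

φ(112535) = 112535 · (1 − 1/5) · (1 − 1/71) · (1 − 1/317)
       = 112535 · 88480/112535 = 88480.

88480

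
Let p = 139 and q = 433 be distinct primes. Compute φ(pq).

59616

φ(n) = (p − 1)(q − 1) = (139−1)(433−1) = 138·432 = 59616.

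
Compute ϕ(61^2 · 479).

1749480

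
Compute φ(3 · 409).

816

φ(3) = 3 − 1 = 2.
φ(409) = 409 − 1 = 408.
φ(1227) = 2 × 408 = 816.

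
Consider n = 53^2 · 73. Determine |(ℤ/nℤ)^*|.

φ(205057) = 205057 · (1 − 1/53) · (1 − 1/73)
       = 205057 · 3744/3869 = 198432.

198432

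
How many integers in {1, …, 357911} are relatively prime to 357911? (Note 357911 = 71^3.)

φ(357911) = 357911 · (1 − 1/71)
       = 357911 · 70/71 = 352870.

352870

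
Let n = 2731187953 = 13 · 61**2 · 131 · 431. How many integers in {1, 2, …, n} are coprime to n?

φ(2731187953) = 2731187953 · (1 − 1/13) · (1 − 1/61) · (1 − 1/131) · (1 − 1/431)
       = 2731187953 · 40248000/44773573 = 2455128000.

2455128000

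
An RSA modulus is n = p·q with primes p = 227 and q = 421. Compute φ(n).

φ(95567) = 95567 · (1 − 1/227) · (1 − 1/421)
       = 95567 · 94920/95567 = 94920.

94920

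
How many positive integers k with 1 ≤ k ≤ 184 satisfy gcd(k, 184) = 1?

First factor: 184 = 2^3 · 23.
φ(184) = 184 · (1 − 1/2) · (1 − 1/23)
       = 184 · 22/46 = 88.

88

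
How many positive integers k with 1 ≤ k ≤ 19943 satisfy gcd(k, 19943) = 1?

First factor: 19943 = 7^2 * 11 * 37.
φ(7^2) = 7^1·(7−1) = 7·6 = 42.
φ(11) = 11 − 1 = 10.
φ(37) = 37 − 1 = 36.
φ(19943) = 42 × 10 × 36 = 15120.

15120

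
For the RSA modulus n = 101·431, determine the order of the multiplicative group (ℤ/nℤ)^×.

For distinct primes, φ(pq) = (p−1)(q−1) = 100 × 430 = 43000.

43000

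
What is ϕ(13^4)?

φ(13^4) = 13^4 − 13^3 = 28561 − 2197 = 26364.

26364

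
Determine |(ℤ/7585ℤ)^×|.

5760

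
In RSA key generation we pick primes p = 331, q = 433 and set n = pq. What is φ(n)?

142560

For distinct primes, φ(pq) = (p−1)(q−1) = 330 × 432 = 142560.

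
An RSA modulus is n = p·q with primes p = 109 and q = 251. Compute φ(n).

27000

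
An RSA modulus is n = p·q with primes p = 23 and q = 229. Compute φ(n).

For distinct primes, φ(pq) = (p−1)(q−1) = 22 × 228 = 5016.

5016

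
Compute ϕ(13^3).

2028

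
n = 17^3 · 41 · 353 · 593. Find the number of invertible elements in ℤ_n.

38542704640

φ(17^3) = 17^2·(17−1) = 289·16 = 4624.
φ(41) = 41 − 1 = 40.
φ(353) = 353 − 1 = 352.
φ(593) = 593 − 1 = 592.
φ(42165768457) = 4624 × 40 × 352 × 592 = 38542704640.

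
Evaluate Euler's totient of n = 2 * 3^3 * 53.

φ(2) = 2 − 1 = 1.
φ(3^3) = 3^3 − 3^2 = 27 − 9 = 18.
φ(53) = 53 − 1 = 52.
Multiply: 1 · 18 · 52 = 936.

936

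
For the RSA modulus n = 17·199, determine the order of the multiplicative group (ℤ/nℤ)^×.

3168

φ(n) = (p − 1)(q − 1) = (17−1)(199−1) = 16·198 = 3168.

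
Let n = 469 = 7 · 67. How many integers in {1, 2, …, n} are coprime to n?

φ(7) = 7 − 1 = 6.
φ(67) = 67 − 1 = 66.
Since φ is multiplicative, φ(469) = 6 · 66 = 396.

396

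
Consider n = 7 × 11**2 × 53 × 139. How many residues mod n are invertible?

4736160

φ(7) = 7 − 1 = 6.
φ(11^2) = 11^1·(11−1) = 11·10 = 110.
φ(53) = 53 − 1 = 52.
φ(139) = 139 − 1 = 138.
φ(6239849) = 6 × 110 × 52 × 138 = 4736160.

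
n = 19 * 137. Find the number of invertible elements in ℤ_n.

2448

φ(2603) = 2603 · (1 − 1/19) · (1 − 1/137)
       = 2603 · 2448/2603 = 2448.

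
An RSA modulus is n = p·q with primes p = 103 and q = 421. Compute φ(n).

φ(103) = 103 − 1 = 102.
φ(421) = 421 − 1 = 420.
Multiply: 102 · 420 = 42840.

42840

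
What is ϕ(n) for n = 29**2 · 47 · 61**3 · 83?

683815016640

φ(744665872921) = 744665872921 · (1 − 1/29) · (1 − 1/47) · (1 − 1/61) · (1 − 1/83)
       = 744665872921 · 6336960/6900869 = 683815016640.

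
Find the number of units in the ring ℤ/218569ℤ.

177408

Prime factorization: 218569 = 13 · 17 · 23 · 43.
φ(13) = 13 − 1 = 12.
φ(17) = 17 − 1 = 16.
φ(23) = 23 − 1 = 22.
φ(43) = 43 − 1 = 42.
Since φ is multiplicative, φ(218569) = 12 · 16 · 22 · 42 = 177408.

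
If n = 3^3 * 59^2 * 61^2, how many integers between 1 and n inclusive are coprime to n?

225441360

φ(3^3) = 3^2·(3−1) = 9·2 = 18.
φ(59^2) = 59^1·(59−1) = 59·58 = 3422.
φ(61^2) = 61^1·(61−1) = 61·60 = 3660.
φ(349725627) = 18 × 3422 × 3660 = 225441360.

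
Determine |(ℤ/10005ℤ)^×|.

Factor 10005: 10005 = 3 * 5 * 23 * 29.
φ(3) = 3 − 1 = 2.
φ(5) = 5 − 1 = 4.
φ(23) = 23 − 1 = 22.
φ(29) = 29 − 1 = 28.
Multiply: 2 · 4 · 22 · 28 = 4928.

4928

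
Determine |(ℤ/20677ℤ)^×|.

18480

First factor: 20677 = 23 * 29 * 31.
φ(23) = 23 − 1 = 22.
φ(29) = 29 − 1 = 28.
φ(31) = 31 − 1 = 30.
φ(20677) = 22 × 28 × 30 = 18480.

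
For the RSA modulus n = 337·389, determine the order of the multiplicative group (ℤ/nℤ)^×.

φ(n) = (p − 1)(q − 1) = (337−1)(389−1) = 336·388 = 130368.

130368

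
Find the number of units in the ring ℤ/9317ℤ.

First factor: 9317 = 7 * 11^3.
φ(9317) = 9317 · (1 − 1/7) · (1 − 1/11)
       = 9317 · 60/77 = 7260.

7260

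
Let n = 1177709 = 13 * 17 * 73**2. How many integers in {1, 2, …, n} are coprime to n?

1009152

φ(13) = 13 − 1 = 12.
φ(17) = 17 − 1 = 16.
φ(73^2) = 73^2 − 73^1 = 5329 − 73 = 5256.
Since φ is multiplicative, φ(1177709) = 12 · 16 · 5256 = 1009152.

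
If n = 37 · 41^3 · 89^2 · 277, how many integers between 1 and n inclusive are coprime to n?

φ(37) = 37 − 1 = 36.
φ(41^3) = 41^2·(41−1) = 1681·40 = 67240.
φ(89^2) = 89^1·(89−1) = 89·88 = 7832.
φ(277) = 277 − 1 = 276.
Multiply: 36 · 67240 · 7832 · 276 = 5232532884480.

5232532884480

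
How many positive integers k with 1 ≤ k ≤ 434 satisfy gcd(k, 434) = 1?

180

Factor 434: 434 = 2 · 7 · 31.
φ(2) = 2 − 1 = 1.
φ(7) = 7 − 1 = 6.
φ(31) = 31 − 1 = 30.
φ(434) = 1 × 6 × 30 = 180.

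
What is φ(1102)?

504

First factor: 1102 = 2 · 19 · 29.
φ(1102) = 1102 · (1 − 1/2) · (1 − 1/19) · (1 − 1/29)
       = 1102 · 504/1102 = 504.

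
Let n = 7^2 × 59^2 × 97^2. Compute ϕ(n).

1338357888

φ(1604883721) = 1604883721 · (1 − 1/7) · (1 − 1/59) · (1 − 1/97)
       = 1604883721 · 33408/40061 = 1338357888.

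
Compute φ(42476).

Prime factorization: 42476 = 2**2 · 7 · 37 · 41.
φ(2^2) = 2^2 − 2^1 = 4 − 2 = 2.
φ(7) = 7 − 1 = 6.
φ(37) = 37 − 1 = 36.
φ(41) = 41 − 1 = 40.
Since φ is multiplicative, φ(42476) = 2 · 6 · 36 · 40 = 17280.

17280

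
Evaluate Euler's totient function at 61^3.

φ(61^3) = 61^2·(61−1) = 3721·60 = 223260.

223260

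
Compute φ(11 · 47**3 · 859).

871848120

φ(11) = 11 − 1 = 10.
φ(47^3) = 47^3 − 47^2 = 103823 − 2209 = 101614.
φ(859) = 859 − 1 = 858.
φ(981023527) = 10 × 101614 × 858 = 871848120.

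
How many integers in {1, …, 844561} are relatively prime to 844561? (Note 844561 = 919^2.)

843642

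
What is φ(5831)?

5831 = 7^3 · 17.
φ(7^3) = 7^3 − 7^2 = 343 − 49 = 294.
φ(17) = 17 − 1 = 16.
Multiply: 294 · 16 = 4704.

4704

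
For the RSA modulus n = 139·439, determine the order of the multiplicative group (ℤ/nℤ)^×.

φ(61021) = 61021 · (1 − 1/139) · (1 − 1/439)
       = 61021 · 60444/61021 = 60444.

60444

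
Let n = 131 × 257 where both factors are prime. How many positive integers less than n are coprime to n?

φ(n) = (p − 1)(q − 1) = (131−1)(257−1) = 130·256 = 33280.

33280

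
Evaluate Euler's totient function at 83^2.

φ(6889) = 6889 · (1 − 1/83)
       = 6889 · 82/83 = 6806.

6806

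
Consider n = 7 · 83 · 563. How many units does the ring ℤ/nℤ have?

φ(327103) = 327103 · (1 − 1/7) · (1 − 1/83) · (1 − 1/563)
       = 327103 · 276504/327103 = 276504.

276504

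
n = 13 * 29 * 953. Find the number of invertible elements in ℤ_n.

319872

φ(359281) = 359281 · (1 − 1/13) · (1 − 1/29) · (1 − 1/953)
       = 359281 · 319872/359281 = 319872.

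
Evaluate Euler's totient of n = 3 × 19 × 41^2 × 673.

φ(64484841) = 64484841 · (1 − 1/3) · (1 − 1/19) · (1 − 1/41) · (1 − 1/673)
       = 64484841 · 967680/1572801 = 39674880.

39674880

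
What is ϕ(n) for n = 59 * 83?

4756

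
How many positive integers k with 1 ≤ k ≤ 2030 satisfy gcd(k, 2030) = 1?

672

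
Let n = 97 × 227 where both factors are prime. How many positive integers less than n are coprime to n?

21696

φ(n) = (p − 1)(q − 1) = (97−1)(227−1) = 96·226 = 21696.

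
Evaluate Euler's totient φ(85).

Prime factorization: 85 = 5 × 17.
φ(85) = 85 · (1 − 1/5) · (1 − 1/17)
       = 85 · 64/85 = 64.

64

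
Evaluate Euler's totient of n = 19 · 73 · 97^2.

12068352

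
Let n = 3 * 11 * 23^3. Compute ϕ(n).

232760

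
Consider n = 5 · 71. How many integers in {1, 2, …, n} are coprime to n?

280

φ(355) = 355 · (1 − 1/5) · (1 − 1/71)
       = 355 · 280/355 = 280.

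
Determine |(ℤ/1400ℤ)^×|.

First factor: 1400 = 2**3 · 5**2 · 7.
φ(2^3) = 2^2·(2−1) = 4·1 = 4.
φ(5^2) = 5^2 − 5^1 = 25 − 5 = 20.
φ(7) = 7 − 1 = 6.
Multiply: 4 · 20 · 6 = 480.

480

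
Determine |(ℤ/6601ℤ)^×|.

5280

6601 = 7 · 23 · 41.
φ(6601) = 6601 · (1 − 1/7) · (1 − 1/23) · (1 − 1/41)
       = 6601 · 5280/6601 = 5280.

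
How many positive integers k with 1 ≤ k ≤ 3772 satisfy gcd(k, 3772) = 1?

1760

Factor 3772: 3772 = 2^2 · 23 · 41.
φ(2^2) = 2^2 − 2^1 = 4 − 2 = 2.
φ(23) = 23 − 1 = 22.
φ(41) = 41 − 1 = 40.
Multiply: 2 · 22 · 40 = 1760.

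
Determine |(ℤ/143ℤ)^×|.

120

First factor: 143 = 11 · 13.
φ(11) = 11 − 1 = 10.
φ(13) = 13 − 1 = 12.
Since φ is multiplicative, φ(143) = 10 · 12 = 120.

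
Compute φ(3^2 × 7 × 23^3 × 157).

φ(3^2) = 3^2 − 3^1 = 9 − 3 = 6.
φ(7) = 7 − 1 = 6.
φ(23^3) = 23^2·(23−1) = 529·22 = 11638.
φ(157) = 157 − 1 = 156.
Since φ is multiplicative, φ(120343797) = 6 · 6 · 11638 · 156 = 65359008.

65359008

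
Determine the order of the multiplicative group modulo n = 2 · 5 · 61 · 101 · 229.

5472000

φ(14108690) = 14108690 · (1 − 1/2) · (1 − 1/5) · (1 − 1/61) · (1 − 1/101) · (1 − 1/229)
       = 14108690 · 5472000/14108690 = 5472000.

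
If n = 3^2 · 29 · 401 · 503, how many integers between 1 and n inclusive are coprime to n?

33734400

φ(3^2) = 3^2 − 3^1 = 9 − 3 = 6.
φ(29) = 29 − 1 = 28.
φ(401) = 401 − 1 = 400.
φ(503) = 503 − 1 = 502.
Since φ is multiplicative, φ(52644483) = 6 · 28 · 400 · 502 = 33734400.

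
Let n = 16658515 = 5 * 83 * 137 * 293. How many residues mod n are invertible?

13025536

φ(16658515) = 16658515 · (1 − 1/5) · (1 − 1/83) · (1 − 1/137) · (1 − 1/293)
       = 16658515 · 13025536/16658515 = 13025536.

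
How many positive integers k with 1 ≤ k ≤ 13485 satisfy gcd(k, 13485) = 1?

6720

Prime factorization: 13485 = 3 × 5 × 29 × 31.
φ(13485) = 13485 · (1 − 1/3) · (1 − 1/5) · (1 − 1/29) · (1 − 1/31)
       = 13485 · 6720/13485 = 6720.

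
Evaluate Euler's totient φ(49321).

49321 = 31 · 37 · 43.
φ(49321) = 49321 · (1 − 1/31) · (1 − 1/37) · (1 − 1/43)
       = 49321 · 45360/49321 = 45360.

45360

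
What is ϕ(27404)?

27404 = 2^2 · 13 · 17 · 31.
φ(27404) = 27404 · (1 − 1/2) · (1 − 1/13) · (1 − 1/17) · (1 − 1/31)
       = 27404 · 5760/13702 = 11520.

11520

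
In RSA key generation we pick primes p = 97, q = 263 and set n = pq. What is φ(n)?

φ(97) = 97 − 1 = 96.
φ(263) = 263 − 1 = 262.
Since φ is multiplicative, φ(25511) = 96 · 262 = 25152.

25152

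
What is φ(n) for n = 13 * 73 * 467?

402624

φ(443183) = 443183 · (1 − 1/13) · (1 − 1/73) · (1 − 1/467)
       = 443183 · 402624/443183 = 402624.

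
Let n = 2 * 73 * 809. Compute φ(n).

58176

φ(118114) = 118114 · (1 − 1/2) · (1 − 1/73) · (1 − 1/809)
       = 118114 · 58176/118114 = 58176.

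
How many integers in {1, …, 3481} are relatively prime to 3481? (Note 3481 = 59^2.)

3422

φ(3481) = 3481 · (1 − 1/59)
       = 3481 · 58/59 = 3422.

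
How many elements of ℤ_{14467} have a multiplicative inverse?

12672

First factor: 14467 = 17 × 23 × 37.
φ(17) = 17 − 1 = 16.
φ(23) = 23 − 1 = 22.
φ(37) = 37 − 1 = 36.
Since φ is multiplicative, φ(14467) = 16 · 22 · 36 = 12672.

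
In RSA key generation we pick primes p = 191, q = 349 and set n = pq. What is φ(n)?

φ(191) = 191 − 1 = 190.
φ(349) = 349 − 1 = 348.
φ(66659) = 190 × 348 = 66120.

66120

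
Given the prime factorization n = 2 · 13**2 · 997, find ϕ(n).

155376

φ(336986) = 336986 · (1 − 1/2) · (1 − 1/13) · (1 − 1/997)
       = 336986 · 11952/25922 = 155376.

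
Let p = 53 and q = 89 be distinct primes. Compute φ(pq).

4576

φ(53) = 53 − 1 = 52.
φ(89) = 89 − 1 = 88.
Since φ is multiplicative, φ(4717) = 52 · 88 = 4576.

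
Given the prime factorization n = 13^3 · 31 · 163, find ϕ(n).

φ(13^3) = 13^2·(13−1) = 169·12 = 2028.
φ(31) = 31 − 1 = 30.
φ(163) = 163 − 1 = 162.
Since φ is multiplicative, φ(11101441) = 2028 · 30 · 162 = 9856080.

9856080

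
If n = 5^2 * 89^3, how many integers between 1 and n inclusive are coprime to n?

φ(17624225) = 17624225 · (1 − 1/5) · (1 − 1/89)
       = 17624225 · 352/445 = 13940960.

13940960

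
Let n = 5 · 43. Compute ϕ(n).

φ(215) = 215 · (1 − 1/5) · (1 − 1/43)
       = 215 · 168/215 = 168.

168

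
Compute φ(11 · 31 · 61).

φ(20801) = 20801 · (1 − 1/11) · (1 − 1/31) · (1 − 1/61)
       = 20801 · 18000/20801 = 18000.

18000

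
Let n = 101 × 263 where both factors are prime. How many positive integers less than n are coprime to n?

26200

φ(pq) = (p−1)(q−1) = 100 · 262 = 26200.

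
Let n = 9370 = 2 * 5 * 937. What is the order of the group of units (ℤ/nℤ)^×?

3744

φ(9370) = 9370 · (1 − 1/2) · (1 − 1/5) · (1 − 1/937)
       = 9370 · 3744/9370 = 3744.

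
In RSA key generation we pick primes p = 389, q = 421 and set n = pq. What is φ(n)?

φ(pq) = (p−1)(q−1) = 388 · 420 = 162960.

162960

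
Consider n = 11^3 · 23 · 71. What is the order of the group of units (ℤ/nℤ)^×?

1863400

φ(2173523) = 2173523 · (1 − 1/11) · (1 − 1/23) · (1 − 1/71)
       = 2173523 · 15400/17963 = 1863400.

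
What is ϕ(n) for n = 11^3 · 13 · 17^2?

3949440

φ(11^3) = 11^3 − 11^2 = 1331 − 121 = 1210.
φ(13) = 13 − 1 = 12.
φ(17^2) = 17^1·(17−1) = 17·16 = 272.
φ(5000567) = 1210 × 12 × 272 = 3949440.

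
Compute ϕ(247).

247 = 13 · 19.
φ(247) = 247 · (1 − 1/13) · (1 − 1/19)
       = 247 · 216/247 = 216.

216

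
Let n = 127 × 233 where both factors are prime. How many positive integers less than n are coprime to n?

φ(29591) = 29591 · (1 − 1/127) · (1 − 1/233)
       = 29591 · 29232/29591 = 29232.

29232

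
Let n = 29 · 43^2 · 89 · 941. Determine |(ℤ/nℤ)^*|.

φ(4490705129) = 4490705129 · (1 − 1/29) · (1 − 1/43) · (1 − 1/89) · (1 − 1/941)
       = 4490705129 · 97278720/104435003 = 4182984960.

4182984960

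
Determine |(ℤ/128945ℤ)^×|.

92160

Prime factorization: 128945 = 5 × 17 × 37 × 41.
φ(5) = 5 − 1 = 4.
φ(17) = 17 − 1 = 16.
φ(37) = 37 − 1 = 36.
φ(41) = 41 − 1 = 40.
φ(128945) = 4 × 16 × 36 × 40 = 92160.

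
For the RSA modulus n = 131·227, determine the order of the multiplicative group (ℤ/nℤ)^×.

29380

For distinct primes, φ(pq) = (p−1)(q−1) = 130 × 226 = 29380.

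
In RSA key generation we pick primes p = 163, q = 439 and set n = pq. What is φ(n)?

70956

φ(71557) = 71557 · (1 − 1/163) · (1 − 1/439)
       = 71557 · 70956/71557 = 70956.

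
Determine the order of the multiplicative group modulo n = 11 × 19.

180

φ(11) = 11 − 1 = 10.
φ(19) = 19 − 1 = 18.
φ(209) = 10 × 18 = 180.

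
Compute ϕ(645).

336

Factor 645: 645 = 3 · 5 · 43.
φ(3) = 3 − 1 = 2.
φ(5) = 5 − 1 = 4.
φ(43) = 43 − 1 = 42.
Since φ is multiplicative, φ(645) = 2 · 4 · 42 = 336.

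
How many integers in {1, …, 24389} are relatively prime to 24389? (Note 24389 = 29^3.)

23548

φ(29^3) = 29^2·(29−1) = 841·28 = 23548.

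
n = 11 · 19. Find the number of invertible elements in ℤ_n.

φ(209) = 209 · (1 − 1/11) · (1 − 1/19)
       = 209 · 180/209 = 180.

180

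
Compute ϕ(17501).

First factor: 17501 = 11 · 37 · 43.
φ(17501) = 17501 · (1 − 1/11) · (1 − 1/37) · (1 − 1/43)
       = 17501 · 15120/17501 = 15120.

15120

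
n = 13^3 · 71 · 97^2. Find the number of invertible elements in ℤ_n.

1321931520

φ(1467681683) = 1467681683 · (1 − 1/13) · (1 − 1/71) · (1 − 1/97)
       = 1467681683 · 80640/89531 = 1321931520.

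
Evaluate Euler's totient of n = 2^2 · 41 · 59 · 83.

φ(803108) = 803108 · (1 − 1/2) · (1 − 1/41) · (1 − 1/59) · (1 − 1/83)
       = 803108 · 190240/401554 = 380480.

380480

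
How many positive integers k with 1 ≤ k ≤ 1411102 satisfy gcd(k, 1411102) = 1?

517440

Factor 1411102: 1411102 = 2 * 7^3 * 11^2 * 17.
φ(2) = 2 − 1 = 1.
φ(7^3) = 7^3 − 7^2 = 343 − 49 = 294.
φ(11^2) = 11^1·(11−1) = 11·10 = 110.
φ(17) = 17 − 1 = 16.
φ(1411102) = 1 × 294 × 110 × 16 = 517440.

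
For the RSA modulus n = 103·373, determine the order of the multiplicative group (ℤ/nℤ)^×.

For distinct primes, φ(pq) = (p−1)(q−1) = 102 × 372 = 37944.

37944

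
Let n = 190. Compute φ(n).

190 = 2 * 5 * 19.
φ(2) = 2 − 1 = 1.
φ(5) = 5 − 1 = 4.
φ(19) = 19 − 1 = 18.
φ(190) = 1 × 4 × 18 = 72.

72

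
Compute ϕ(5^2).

20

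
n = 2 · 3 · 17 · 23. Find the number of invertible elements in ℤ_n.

704

φ(2) = 2 − 1 = 1.
φ(3) = 3 − 1 = 2.
φ(17) = 17 − 1 = 16.
φ(23) = 23 − 1 = 22.
φ(2346) = 1 × 2 × 16 × 22 = 704.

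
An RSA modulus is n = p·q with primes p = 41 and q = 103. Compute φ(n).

φ(4223) = 4223 · (1 − 1/41) · (1 − 1/103)
       = 4223 · 4080/4223 = 4080.

4080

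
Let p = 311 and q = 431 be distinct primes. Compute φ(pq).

φ(pq) = (p−1)(q−1) = 310 · 430 = 133300.

133300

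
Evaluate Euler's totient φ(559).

Factor 559: 559 = 13 · 43.
φ(559) = 559 · (1 − 1/13) · (1 − 1/43)
       = 559 · 504/559 = 504.

504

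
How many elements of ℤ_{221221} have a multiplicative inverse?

Factor 221221: 221221 = 7 × 11 × 13^2 × 17.
φ(221221) = 221221 · (1 − 1/7) · (1 − 1/11) · (1 − 1/13) · (1 − 1/17)
       = 221221 · 11520/17017 = 149760.

149760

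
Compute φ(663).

384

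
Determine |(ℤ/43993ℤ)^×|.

40320

43993 = 29 * 37 * 41.
φ(29) = 29 − 1 = 28.
φ(37) = 37 − 1 = 36.
φ(41) = 41 − 1 = 40.
φ(43993) = 28 × 36 × 40 = 40320.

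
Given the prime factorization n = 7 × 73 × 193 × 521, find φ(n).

φ(7) = 7 − 1 = 6.
φ(73) = 73 − 1 = 72.
φ(193) = 193 − 1 = 192.
φ(521) = 521 − 1 = 520.
Since φ is multiplicative, φ(51382583) = 6 · 72 · 192 · 520 = 43130880.

43130880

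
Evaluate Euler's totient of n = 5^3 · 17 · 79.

124800

φ(5^3) = 5^3 − 5^2 = 125 − 25 = 100.
φ(17) = 17 − 1 = 16.
φ(79) = 79 − 1 = 78.
φ(167875) = 100 × 16 × 78 = 124800.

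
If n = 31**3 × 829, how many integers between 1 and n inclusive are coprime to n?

φ(24696739) = 24696739 · (1 − 1/31) · (1 − 1/829)
       = 24696739 · 24840/25699 = 23871240.

23871240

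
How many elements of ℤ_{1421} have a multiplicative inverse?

First factor: 1421 = 7^2 · 29.
φ(7^2) = 7^2 − 7^1 = 49 − 7 = 42.
φ(29) = 29 − 1 = 28.
φ(1421) = 42 × 28 = 1176.

1176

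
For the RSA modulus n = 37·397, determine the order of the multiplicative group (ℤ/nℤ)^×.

14256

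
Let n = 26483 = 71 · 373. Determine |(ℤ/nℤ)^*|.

φ(71) = 71 − 1 = 70.
φ(373) = 373 − 1 = 372.
Multiply: 70 · 372 = 26040.

26040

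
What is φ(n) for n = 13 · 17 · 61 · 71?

806400

φ(13) = 13 − 1 = 12.
φ(17) = 17 − 1 = 16.
φ(61) = 61 − 1 = 60.
φ(71) = 71 − 1 = 70.
Multiply: 12 · 16 · 60 · 70 = 806400.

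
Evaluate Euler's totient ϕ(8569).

First factor: 8569 = 11 · 19 · 41.
φ(8569) = 8569 · (1 − 1/11) · (1 − 1/19) · (1 − 1/41)
       = 8569 · 7200/8569 = 7200.

7200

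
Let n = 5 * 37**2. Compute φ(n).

5328

φ(6845) = 6845 · (1 − 1/5) · (1 − 1/37)
       = 6845 · 144/185 = 5328.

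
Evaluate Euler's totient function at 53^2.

2756

φ(2809) = 2809 · (1 − 1/53)
       = 2809 · 52/53 = 2756.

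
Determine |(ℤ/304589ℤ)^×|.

253440

304589 = 17 · 19 · 23 · 41.
φ(17) = 17 − 1 = 16.
φ(19) = 19 − 1 = 18.
φ(23) = 23 − 1 = 22.
φ(41) = 41 − 1 = 40.
φ(304589) = 16 × 18 × 22 × 40 = 253440.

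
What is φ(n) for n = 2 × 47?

φ(2) = 2 − 1 = 1.
φ(47) = 47 − 1 = 46.
Multiply: 1 · 46 = 46.

46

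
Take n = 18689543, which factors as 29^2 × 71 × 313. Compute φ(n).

17734080

φ(29^2) = 29^1·(29−1) = 29·28 = 812.
φ(71) = 71 − 1 = 70.
φ(313) = 313 − 1 = 312.
Since φ is multiplicative, φ(18689543) = 812 · 70 · 312 = 17734080.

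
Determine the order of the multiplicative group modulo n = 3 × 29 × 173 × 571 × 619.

3392968320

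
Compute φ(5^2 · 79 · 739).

1151280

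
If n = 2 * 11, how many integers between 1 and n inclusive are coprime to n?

10

φ(2) = 2 − 1 = 1.
φ(11) = 11 − 1 = 10.
Multiply: 1 · 10 = 10.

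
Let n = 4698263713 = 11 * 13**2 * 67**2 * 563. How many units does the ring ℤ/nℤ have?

3876855840

φ(11) = 11 − 1 = 10.
φ(13^2) = 13^2 − 13^1 = 169 − 13 = 156.
φ(67^2) = 67^1·(67−1) = 67·66 = 4422.
φ(563) = 563 − 1 = 562.
φ(4698263713) = 10 × 156 × 4422 × 562 = 3876855840.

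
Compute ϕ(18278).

7776

First factor: 18278 = 2 · 13 · 19 · 37.
φ(2) = 2 − 1 = 1.
φ(13) = 13 − 1 = 12.
φ(19) = 19 − 1 = 18.
φ(37) = 37 − 1 = 36.
φ(18278) = 1 × 12 × 18 × 36 = 7776.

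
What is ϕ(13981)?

12000

Factor 13981: 13981 = 11 · 31 · 41.
φ(13981) = 13981 · (1 − 1/11) · (1 − 1/31) · (1 − 1/41)
       = 13981 · 12000/13981 = 12000.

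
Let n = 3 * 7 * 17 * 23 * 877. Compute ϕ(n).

φ(3) = 3 − 1 = 2.
φ(7) = 7 − 1 = 6.
φ(17) = 17 − 1 = 16.
φ(23) = 23 − 1 = 22.
φ(877) = 877 − 1 = 876.
Multiply: 2 · 6 · 16 · 22 · 876 = 3700224.

3700224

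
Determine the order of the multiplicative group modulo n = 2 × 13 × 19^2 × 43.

φ(2) = 2 − 1 = 1.
φ(13) = 13 − 1 = 12.
φ(19^2) = 19^2 − 19^1 = 361 − 19 = 342.
φ(43) = 43 − 1 = 42.
Since φ is multiplicative, φ(403598) = 1 · 12 · 342 · 42 = 172368.

172368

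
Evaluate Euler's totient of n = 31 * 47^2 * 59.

φ(4040261) = 4040261 · (1 − 1/31) · (1 − 1/47) · (1 − 1/59)
       = 4040261 · 80040/85963 = 3761880.

3761880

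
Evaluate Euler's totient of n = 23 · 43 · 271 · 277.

68856480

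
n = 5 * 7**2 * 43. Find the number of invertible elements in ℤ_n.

7056

φ(10535) = 10535 · (1 − 1/5) · (1 − 1/7) · (1 − 1/43)
       = 10535 · 1008/1505 = 7056.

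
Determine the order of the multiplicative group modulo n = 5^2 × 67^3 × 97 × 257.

145624596480

φ(187443020675) = 187443020675 · (1 − 1/5) · (1 − 1/67) · (1 − 1/97) · (1 − 1/257)
       = 187443020675 · 6488064/8351215 = 145624596480.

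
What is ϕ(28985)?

19200

28985 = 5 · 11 · 17 · 31.
φ(28985) = 28985 · (1 − 1/5) · (1 − 1/11) · (1 − 1/17) · (1 − 1/31)
       = 28985 · 19200/28985 = 19200.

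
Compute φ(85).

85 = 5 * 17.
φ(5) = 5 − 1 = 4.
φ(17) = 17 − 1 = 16.
Since φ is multiplicative, φ(85) = 4 · 16 = 64.

64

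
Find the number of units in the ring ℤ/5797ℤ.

4800

First factor: 5797 = 11 × 17 × 31.
φ(5797) = 5797 · (1 − 1/11) · (1 − 1/17) · (1 − 1/31)
       = 5797 · 4800/5797 = 4800.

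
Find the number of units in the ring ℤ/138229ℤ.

Factor 138229: 138229 = 7^3 · 13 · 31.
φ(138229) = 138229 · (1 − 1/7) · (1 − 1/13) · (1 − 1/31)
       = 138229 · 2160/2821 = 105840.

105840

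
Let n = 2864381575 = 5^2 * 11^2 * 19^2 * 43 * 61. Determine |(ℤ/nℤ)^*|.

1896048000

φ(5^2) = 5^2 − 5^1 = 25 − 5 = 20.
φ(11^2) = 11^2 − 11^1 = 121 − 11 = 110.
φ(19^2) = 19^2 − 19^1 = 361 − 19 = 342.
φ(43) = 43 − 1 = 42.
φ(61) = 61 − 1 = 60.
φ(2864381575) = 20 × 110 × 342 × 42 × 60 = 1896048000.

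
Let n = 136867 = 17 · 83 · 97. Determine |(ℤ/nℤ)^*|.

125952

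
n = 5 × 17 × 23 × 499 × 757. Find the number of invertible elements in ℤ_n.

φ(738487565) = 738487565 · (1 − 1/5) · (1 − 1/17) · (1 − 1/23) · (1 − 1/499) · (1 − 1/757)
       = 738487565 · 530095104/738487565 = 530095104.

530095104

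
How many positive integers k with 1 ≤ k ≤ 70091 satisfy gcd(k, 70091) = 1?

70091 = 7 · 17 · 19 · 31.
φ(70091) = 70091 · (1 − 1/7) · (1 − 1/17) · (1 − 1/19) · (1 − 1/31)
       = 70091 · 51840/70091 = 51840.

51840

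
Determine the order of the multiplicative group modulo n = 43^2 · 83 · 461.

68122320

φ(43^2) = 43^1·(43−1) = 43·42 = 1806.
φ(83) = 83 − 1 = 82.
φ(461) = 461 − 1 = 460.
Multiply: 1806 · 82 · 460 = 68122320.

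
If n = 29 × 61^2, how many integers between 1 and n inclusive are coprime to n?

φ(29) = 29 − 1 = 28.
φ(61^2) = 61^2 − 61^1 = 3721 − 61 = 3660.
Multiply: 28 · 3660 = 102480.

102480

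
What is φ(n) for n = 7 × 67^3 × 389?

φ(818977649) = 818977649 · (1 − 1/7) · (1 − 1/67) · (1 − 1/389)
       = 818977649 · 153648/182441 = 689725872.

689725872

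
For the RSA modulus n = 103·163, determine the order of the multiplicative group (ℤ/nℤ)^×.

φ(n) = (p − 1)(q − 1) = (103−1)(163−1) = 102·162 = 16524.

16524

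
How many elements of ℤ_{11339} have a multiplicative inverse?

9856

11339 = 17 · 23 · 29.
φ(11339) = 11339 · (1 − 1/17) · (1 − 1/23) · (1 − 1/29)
       = 11339 · 9856/11339 = 9856.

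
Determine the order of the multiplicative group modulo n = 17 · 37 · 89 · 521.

26357760

φ(17) = 17 − 1 = 16.
φ(37) = 37 − 1 = 36.
φ(89) = 89 − 1 = 88.
φ(521) = 521 − 1 = 520.
Since φ is multiplicative, φ(29166101) = 16 · 36 · 88 · 520 = 26357760.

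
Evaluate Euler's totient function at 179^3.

5703298

φ(179^3) = 179^3 − 179^2 = 5735339 − 32041 = 5703298.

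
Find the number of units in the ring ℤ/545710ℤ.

193600

First factor: 545710 = 2 · 5 · 11^3 · 41.
φ(2) = 2 − 1 = 1.
φ(5) = 5 − 1 = 4.
φ(11^3) = 11^3 − 11^2 = 1331 − 121 = 1210.
φ(41) = 41 − 1 = 40.
Since φ is multiplicative, φ(545710) = 1 · 4 · 1210 · 40 = 193600.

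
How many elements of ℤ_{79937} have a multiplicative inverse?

65520

79937 = 11 * 13**2 * 43.
φ(11) = 11 − 1 = 10.
φ(13^2) = 13^1·(13−1) = 13·12 = 156.
φ(43) = 43 − 1 = 42.
φ(79937) = 10 × 156 × 42 = 65520.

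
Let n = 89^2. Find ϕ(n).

7832

φ(89^2) = 89^1·(89−1) = 89·88 = 7832.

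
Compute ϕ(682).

300

Prime factorization: 682 = 2 · 11 · 31.
φ(2) = 2 − 1 = 1.
φ(11) = 11 − 1 = 10.
φ(31) = 31 − 1 = 30.
Since φ is multiplicative, φ(682) = 1 · 10 · 30 = 300.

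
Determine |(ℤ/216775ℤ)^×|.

147840

216775 = 5^2 · 13 · 23 · 29.
φ(216775) = 216775 · (1 − 1/5) · (1 − 1/13) · (1 − 1/23) · (1 − 1/29)
       = 216775 · 29568/43355 = 147840.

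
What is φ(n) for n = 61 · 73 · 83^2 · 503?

φ(61) = 61 − 1 = 60.
φ(73) = 73 − 1 = 72.
φ(83^2) = 83^2 − 83^1 = 6889 − 83 = 6806.
φ(503) = 503 − 1 = 502.
Multiply: 60 · 72 · 6806 · 502 = 14759763840.

14759763840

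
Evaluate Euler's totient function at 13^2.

156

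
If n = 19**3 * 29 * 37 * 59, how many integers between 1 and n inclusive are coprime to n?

379899072

φ(19^3) = 19^3 − 19^2 = 6859 − 361 = 6498.
φ(29) = 29 − 1 = 28.
φ(37) = 37 − 1 = 36.
φ(59) = 59 − 1 = 58.
Since φ is multiplicative, φ(434222713) = 6498 · 28 · 36 · 58 = 379899072.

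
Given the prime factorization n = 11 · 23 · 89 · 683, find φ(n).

φ(15379111) = 15379111 · (1 − 1/11) · (1 − 1/23) · (1 − 1/89) · (1 − 1/683)
       = 15379111 · 13203520/15379111 = 13203520.

13203520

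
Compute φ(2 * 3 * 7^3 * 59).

34104

φ(2) = 2 − 1 = 1.
φ(3) = 3 − 1 = 2.
φ(7^3) = 7^2·(7−1) = 49·6 = 294.
φ(59) = 59 − 1 = 58.
Since φ is multiplicative, φ(121422) = 1 · 2 · 294 · 58 = 34104.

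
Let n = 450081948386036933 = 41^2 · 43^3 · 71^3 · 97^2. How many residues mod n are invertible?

φ(41^2) = 41^2 − 41^1 = 1681 − 41 = 1640.
φ(43^3) = 43^3 − 43^2 = 79507 − 1849 = 77658.
φ(71^3) = 71^2·(71−1) = 5041·70 = 352870.
φ(97^2) = 97^1·(97−1) = 97·96 = 9312.
φ(450081948386036933) = 1640 × 77658 × 352870 × 9312 = 418492572424012800.

418492572424012800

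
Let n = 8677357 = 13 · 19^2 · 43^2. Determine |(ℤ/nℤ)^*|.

φ(8677357) = 8677357 · (1 − 1/13) · (1 − 1/19) · (1 − 1/43)
       = 8677357 · 9072/10621 = 7411824.

7411824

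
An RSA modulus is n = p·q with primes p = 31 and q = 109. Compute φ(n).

φ(31) = 31 − 1 = 30.
φ(109) = 109 − 1 = 108.
Since φ is multiplicative, φ(3379) = 30 · 108 = 3240.

3240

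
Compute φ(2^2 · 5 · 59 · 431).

φ(2^2) = 2^2 − 2^1 = 4 − 2 = 2.
φ(5) = 5 − 1 = 4.
φ(59) = 59 − 1 = 58.
φ(431) = 431 − 1 = 430.
φ(508580) = 2 × 4 × 58 × 430 = 199520.

199520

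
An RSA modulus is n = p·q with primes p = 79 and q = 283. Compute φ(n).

φ(n) = (p − 1)(q − 1) = (79−1)(283−1) = 78·282 = 21996.

21996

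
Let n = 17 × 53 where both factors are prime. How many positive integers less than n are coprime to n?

For distinct primes, φ(pq) = (p−1)(q−1) = 16 × 52 = 832.

832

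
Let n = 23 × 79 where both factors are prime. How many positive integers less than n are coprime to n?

1716

φ(pq) = (p−1)(q−1) = 22 · 78 = 1716.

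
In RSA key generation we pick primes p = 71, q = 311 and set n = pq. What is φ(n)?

21700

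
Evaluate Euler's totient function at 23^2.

φ(529) = 529 · (1 − 1/23)
       = 529 · 22/23 = 506.

506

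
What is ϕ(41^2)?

φ(41^2) = 41^2 − 41^1 = 1681 − 41 = 1640.

1640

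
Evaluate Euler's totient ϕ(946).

First factor: 946 = 2 × 11 × 43.
φ(946) = 946 · (1 − 1/2) · (1 − 1/11) · (1 − 1/43)
       = 946 · 420/946 = 420.

420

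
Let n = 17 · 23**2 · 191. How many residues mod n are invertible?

1538240

φ(1717663) = 1717663 · (1 − 1/17) · (1 − 1/23) · (1 − 1/191)
       = 1717663 · 66880/74681 = 1538240.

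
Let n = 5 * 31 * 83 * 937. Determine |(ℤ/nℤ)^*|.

9210240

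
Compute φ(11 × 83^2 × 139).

9392280

φ(10533281) = 10533281 · (1 − 1/11) · (1 − 1/83) · (1 − 1/139)
       = 10533281 · 113160/126907 = 9392280.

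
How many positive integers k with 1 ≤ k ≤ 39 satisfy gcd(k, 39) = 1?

24

Prime factorization: 39 = 3 · 13.
φ(39) = 39 · (1 − 1/3) · (1 − 1/13)
       = 39 · 24/39 = 24.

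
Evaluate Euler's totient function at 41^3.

67240

φ(68921) = 68921 · (1 − 1/41)
       = 68921 · 40/41 = 67240.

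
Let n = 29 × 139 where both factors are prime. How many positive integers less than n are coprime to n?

φ(4031) = 4031 · (1 − 1/29) · (1 − 1/139)
       = 4031 · 3864/4031 = 3864.

3864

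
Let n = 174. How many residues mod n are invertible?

56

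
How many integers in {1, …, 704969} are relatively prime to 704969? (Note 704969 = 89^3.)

φ(89^3) = 89^3 − 89^2 = 704969 − 7921 = 697048.

697048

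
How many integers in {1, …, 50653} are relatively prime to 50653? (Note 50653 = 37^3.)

49284

φ(37^3) = 37^3 − 37^2 = 50653 − 1369 = 49284.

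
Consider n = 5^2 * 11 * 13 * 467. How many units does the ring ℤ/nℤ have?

φ(1669525) = 1669525 · (1 − 1/5) · (1 − 1/11) · (1 − 1/13) · (1 − 1/467)
       = 1669525 · 223680/333905 = 1118400.

1118400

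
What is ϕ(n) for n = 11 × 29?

φ(11) = 11 − 1 = 10.
φ(29) = 29 − 1 = 28.
Multiply: 10 · 28 = 280.

280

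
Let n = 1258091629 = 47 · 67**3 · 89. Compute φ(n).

1199317152

φ(47) = 47 − 1 = 46.
φ(67^3) = 67^2·(67−1) = 4489·66 = 296274.
φ(89) = 89 − 1 = 88.
Multiply: 46 · 296274 · 88 = 1199317152.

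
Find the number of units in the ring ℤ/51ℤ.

First factor: 51 = 3 × 17.
φ(3) = 3 − 1 = 2.
φ(17) = 17 − 1 = 16.
Multiply: 2 · 16 = 32.

32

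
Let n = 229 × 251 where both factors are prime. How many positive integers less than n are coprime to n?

φ(57479) = 57479 · (1 − 1/229) · (1 − 1/251)
       = 57479 · 57000/57479 = 57000.

57000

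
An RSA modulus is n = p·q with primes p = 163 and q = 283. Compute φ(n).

45684

φ(46129) = 46129 · (1 − 1/163) · (1 − 1/283)
       = 46129 · 45684/46129 = 45684.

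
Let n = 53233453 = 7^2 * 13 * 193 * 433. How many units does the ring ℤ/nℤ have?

φ(53233453) = 53233453 · (1 − 1/7) · (1 − 1/13) · (1 − 1/193) · (1 − 1/433)
       = 53233453 · 5971968/7604779 = 41803776.

41803776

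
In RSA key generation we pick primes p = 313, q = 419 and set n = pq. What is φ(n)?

For distinct primes, φ(pq) = (p−1)(q−1) = 312 × 418 = 130416.

130416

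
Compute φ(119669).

101640

First factor: 119669 = 11^2 * 23 * 43.
φ(119669) = 119669 · (1 − 1/11) · (1 − 1/23) · (1 − 1/43)
       = 119669 · 9240/10879 = 101640.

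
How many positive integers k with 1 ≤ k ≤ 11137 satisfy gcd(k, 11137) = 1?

9072

Factor 11137: 11137 = 7 · 37 · 43.
φ(7) = 7 − 1 = 6.
φ(37) = 37 − 1 = 36.
φ(43) = 43 − 1 = 42.
Multiply: 6 · 36 · 42 = 9072.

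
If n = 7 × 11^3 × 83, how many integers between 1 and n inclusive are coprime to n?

595320

φ(773311) = 773311 · (1 − 1/7) · (1 − 1/11) · (1 − 1/83)
       = 773311 · 4920/6391 = 595320.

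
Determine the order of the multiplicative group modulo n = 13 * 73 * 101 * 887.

φ(13) = 13 − 1 = 12.
φ(73) = 73 − 1 = 72.
φ(101) = 101 − 1 = 100.
φ(887) = 887 − 1 = 886.
Multiply: 12 · 72 · 100 · 886 = 76550400.

76550400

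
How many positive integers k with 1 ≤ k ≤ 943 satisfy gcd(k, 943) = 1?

Factor 943: 943 = 23 · 41.
φ(23) = 23 − 1 = 22.
φ(41) = 41 − 1 = 40.
φ(943) = 22 × 40 = 880.

880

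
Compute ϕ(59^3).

φ(59^3) = 59^3 − 59^2 = 205379 − 3481 = 201898.

201898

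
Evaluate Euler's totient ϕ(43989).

25200

Prime factorization: 43989 = 3 * 11 * 31 * 43.
φ(43989) = 43989 · (1 − 1/3) · (1 − 1/11) · (1 − 1/31) · (1 − 1/43)
       = 43989 · 25200/43989 = 25200.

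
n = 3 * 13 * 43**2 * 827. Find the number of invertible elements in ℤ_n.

φ(59635797) = 59635797 · (1 − 1/3) · (1 − 1/13) · (1 − 1/43) · (1 − 1/827)
       = 59635797 · 832608/1386879 = 35802144.

35802144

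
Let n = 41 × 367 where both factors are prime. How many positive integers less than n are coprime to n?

14640

φ(n) = (p − 1)(q − 1) = (41−1)(367−1) = 40·366 = 14640.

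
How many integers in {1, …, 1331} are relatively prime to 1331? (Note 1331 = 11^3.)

1210

φ(11^3) = 11^3 − 11^2 = 1331 − 121 = 1210.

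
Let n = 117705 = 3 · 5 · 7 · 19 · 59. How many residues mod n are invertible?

50112

φ(3) = 3 − 1 = 2.
φ(5) = 5 − 1 = 4.
φ(7) = 7 − 1 = 6.
φ(19) = 19 − 1 = 18.
φ(59) = 59 − 1 = 58.
Since φ is multiplicative, φ(117705) = 2 · 4 · 6 · 18 · 58 = 50112.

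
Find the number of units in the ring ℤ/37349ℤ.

Prime factorization: 37349 = 13**3 · 17.
φ(13^3) = 13^2·(13−1) = 169·12 = 2028.
φ(17) = 17 − 1 = 16.
Multiply: 2028 · 16 = 32448.

32448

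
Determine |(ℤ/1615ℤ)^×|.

1152

Prime factorization: 1615 = 5 * 17 * 19.
φ(5) = 5 − 1 = 4.
φ(17) = 17 − 1 = 16.
φ(19) = 19 − 1 = 18.
Multiply: 4 · 16 · 18 = 1152.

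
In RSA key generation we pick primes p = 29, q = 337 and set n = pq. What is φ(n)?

9408

For distinct primes, φ(pq) = (p−1)(q−1) = 28 × 336 = 9408.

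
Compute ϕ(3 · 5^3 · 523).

104400

φ(196125) = 196125 · (1 − 1/3) · (1 − 1/5) · (1 − 1/523)
       = 196125 · 4176/7845 = 104400.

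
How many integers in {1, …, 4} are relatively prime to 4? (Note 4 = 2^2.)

φ(4) = 4 · (1 − 1/2)
       = 4 · 1/2 = 2.

2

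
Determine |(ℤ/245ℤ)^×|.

168

First factor: 245 = 5 · 7**2.
φ(5) = 5 − 1 = 4.
φ(7^2) = 7^2 − 7^1 = 49 − 7 = 42.
Since φ is multiplicative, φ(245) = 4 · 42 = 168.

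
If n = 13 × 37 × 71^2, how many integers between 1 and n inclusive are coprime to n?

2147040

φ(2424721) = 2424721 · (1 − 1/13) · (1 − 1/37) · (1 − 1/71)
       = 2424721 · 30240/34151 = 2147040.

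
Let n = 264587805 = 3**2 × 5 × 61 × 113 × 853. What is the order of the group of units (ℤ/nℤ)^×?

φ(264587805) = 264587805 · (1 − 1/3) · (1 − 1/5) · (1 − 1/61) · (1 − 1/113) · (1 − 1/853)
       = 264587805 · 45803520/88195935 = 137410560.

137410560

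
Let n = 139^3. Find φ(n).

2666298

φ(2685619) = 2685619 · (1 − 1/139)
       = 2685619 · 138/139 = 2666298.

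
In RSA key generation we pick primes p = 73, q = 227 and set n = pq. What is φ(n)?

φ(73) = 73 − 1 = 72.
φ(227) = 227 − 1 = 226.
Multiply: 72 · 226 = 16272.

16272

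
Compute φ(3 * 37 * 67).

φ(7437) = 7437 · (1 − 1/3) · (1 − 1/37) · (1 − 1/67)
       = 7437 · 4752/7437 = 4752.

4752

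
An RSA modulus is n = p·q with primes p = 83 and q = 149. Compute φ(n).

12136

φ(12367) = 12367 · (1 − 1/83) · (1 − 1/149)
       = 12367 · 12136/12367 = 12136.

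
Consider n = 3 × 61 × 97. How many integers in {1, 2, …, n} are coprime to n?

φ(17751) = 17751 · (1 − 1/3) · (1 − 1/61) · (1 − 1/97)
       = 17751 · 11520/17751 = 11520.

11520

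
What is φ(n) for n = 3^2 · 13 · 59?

φ(3^2) = 3^2 − 3^1 = 9 − 3 = 6.
φ(13) = 13 − 1 = 12.
φ(59) = 59 − 1 = 58.
Multiply: 6 · 12 · 58 = 4176.

4176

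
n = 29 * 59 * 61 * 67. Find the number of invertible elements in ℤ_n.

φ(6992857) = 6992857 · (1 − 1/29) · (1 − 1/59) · (1 − 1/61) · (1 − 1/67)
       = 6992857 · 6431040/6992857 = 6431040.

6431040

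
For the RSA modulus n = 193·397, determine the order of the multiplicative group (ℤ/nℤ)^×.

For distinct primes, φ(pq) = (p−1)(q−1) = 192 × 396 = 76032.

76032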